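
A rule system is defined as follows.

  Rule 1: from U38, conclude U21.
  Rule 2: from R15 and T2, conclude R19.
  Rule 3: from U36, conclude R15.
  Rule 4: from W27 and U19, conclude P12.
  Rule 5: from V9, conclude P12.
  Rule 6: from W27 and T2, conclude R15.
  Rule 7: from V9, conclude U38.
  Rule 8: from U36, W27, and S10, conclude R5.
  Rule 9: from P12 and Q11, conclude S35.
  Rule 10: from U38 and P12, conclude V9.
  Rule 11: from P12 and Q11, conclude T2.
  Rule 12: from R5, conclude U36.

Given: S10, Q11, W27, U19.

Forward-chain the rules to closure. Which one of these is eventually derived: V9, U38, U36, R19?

W27 and U19 hold, so P12 follows (Rule 4).
From P12 and Q11, Rule 11 gives T2.
From W27 and T2, Rule 6 gives R15.
From R15 and T2, Rule 2 gives R19.
U38 would need V9 (Rule 7), but V9 is never established. V9 would need U38 and P12 (Rule 10), but U38 is never established. U36 would need R5 (Rule 12), but R5 is never established.

R19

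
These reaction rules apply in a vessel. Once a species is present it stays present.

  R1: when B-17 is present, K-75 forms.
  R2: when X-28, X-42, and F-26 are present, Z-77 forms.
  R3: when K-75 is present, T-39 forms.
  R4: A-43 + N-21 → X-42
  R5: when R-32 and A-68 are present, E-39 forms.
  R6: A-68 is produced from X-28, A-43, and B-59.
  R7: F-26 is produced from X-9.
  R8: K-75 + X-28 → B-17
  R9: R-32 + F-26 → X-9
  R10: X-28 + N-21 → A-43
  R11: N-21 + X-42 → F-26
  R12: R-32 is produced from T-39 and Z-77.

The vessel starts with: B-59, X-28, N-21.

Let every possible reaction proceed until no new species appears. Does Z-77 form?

Yes

X-28 and N-21 present → A-43 forms (R10).
A-43 and N-21 present → X-42 forms (R4).
N-21 and X-42 present → F-26 forms (R11).
X-28, X-42, and F-26 present → Z-77 forms (R2).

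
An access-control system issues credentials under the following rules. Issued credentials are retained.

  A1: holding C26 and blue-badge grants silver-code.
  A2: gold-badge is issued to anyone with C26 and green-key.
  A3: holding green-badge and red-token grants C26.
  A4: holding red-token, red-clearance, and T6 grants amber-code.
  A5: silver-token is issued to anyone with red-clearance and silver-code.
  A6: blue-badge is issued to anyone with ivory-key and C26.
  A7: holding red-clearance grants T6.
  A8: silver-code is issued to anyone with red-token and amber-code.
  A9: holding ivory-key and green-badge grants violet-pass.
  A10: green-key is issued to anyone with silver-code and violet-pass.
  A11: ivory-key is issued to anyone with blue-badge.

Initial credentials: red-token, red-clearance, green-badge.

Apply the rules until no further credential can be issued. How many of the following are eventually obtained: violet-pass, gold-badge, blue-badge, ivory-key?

violet-pass would need ivory-key and green-badge (A9), but ivory-key is never granted.
gold-badge would need C26 and green-key (A2), but green-key is never granted.
blue-badge would need ivory-key and C26 (A6), but ivory-key is never granted.
ivory-key would need blue-badge (A11), but blue-badge is never granted.
None of the 4 are reached.

0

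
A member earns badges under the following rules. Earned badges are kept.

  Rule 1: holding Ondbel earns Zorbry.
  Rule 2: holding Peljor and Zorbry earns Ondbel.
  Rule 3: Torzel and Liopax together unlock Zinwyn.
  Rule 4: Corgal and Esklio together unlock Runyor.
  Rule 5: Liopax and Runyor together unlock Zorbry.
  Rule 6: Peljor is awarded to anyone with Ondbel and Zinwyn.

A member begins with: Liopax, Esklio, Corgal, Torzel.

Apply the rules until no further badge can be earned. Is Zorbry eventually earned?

With Corgal and Esklio, Runyor is earned (Rule 4).
With Liopax and Runyor, Zorbry is earned (Rule 5).

Yes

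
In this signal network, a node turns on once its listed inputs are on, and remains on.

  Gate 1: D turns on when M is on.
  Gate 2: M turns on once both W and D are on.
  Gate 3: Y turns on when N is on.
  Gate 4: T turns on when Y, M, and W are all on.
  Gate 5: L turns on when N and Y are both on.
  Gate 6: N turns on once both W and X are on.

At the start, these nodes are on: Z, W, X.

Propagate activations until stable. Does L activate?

Gate 6: W and X on → N on.
Gate 3: N on → Y on.
N and Y are on, so L turns on (Gate 5).

Yes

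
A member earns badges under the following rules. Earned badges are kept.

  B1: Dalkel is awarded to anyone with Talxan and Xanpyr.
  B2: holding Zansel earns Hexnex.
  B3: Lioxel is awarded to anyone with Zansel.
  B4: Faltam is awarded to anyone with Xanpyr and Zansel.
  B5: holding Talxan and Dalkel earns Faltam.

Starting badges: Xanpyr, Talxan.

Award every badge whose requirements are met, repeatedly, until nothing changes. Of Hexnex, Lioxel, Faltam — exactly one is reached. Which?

With Talxan and Xanpyr, Dalkel is earned (B1).
With Talxan and Dalkel, Faltam is earned (B5).
Hexnex would need Zansel (B2), but Zansel is never earned. Lioxel would need Zansel (B3), but Zansel is never earned.

Faltam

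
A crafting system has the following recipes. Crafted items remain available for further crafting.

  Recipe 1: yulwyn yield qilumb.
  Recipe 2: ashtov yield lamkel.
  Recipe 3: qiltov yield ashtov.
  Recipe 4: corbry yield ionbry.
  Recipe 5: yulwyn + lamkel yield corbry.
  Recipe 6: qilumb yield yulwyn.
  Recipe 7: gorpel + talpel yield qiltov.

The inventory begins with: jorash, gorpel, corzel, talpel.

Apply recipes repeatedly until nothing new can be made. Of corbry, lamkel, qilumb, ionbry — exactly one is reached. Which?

lamkel

gorpel + talpel → qiltov (Recipe 7).
qiltov → ashtov (Recipe 3).
Using Recipe 2, ashtov makes lamkel.
qilumb would need yulwyn (Recipe 1), but yulwyn is never obtained. ionbry would need corbry (Recipe 4), but corbry is never obtained. corbry would need yulwyn and lamkel (Recipe 5), but yulwyn is never obtained.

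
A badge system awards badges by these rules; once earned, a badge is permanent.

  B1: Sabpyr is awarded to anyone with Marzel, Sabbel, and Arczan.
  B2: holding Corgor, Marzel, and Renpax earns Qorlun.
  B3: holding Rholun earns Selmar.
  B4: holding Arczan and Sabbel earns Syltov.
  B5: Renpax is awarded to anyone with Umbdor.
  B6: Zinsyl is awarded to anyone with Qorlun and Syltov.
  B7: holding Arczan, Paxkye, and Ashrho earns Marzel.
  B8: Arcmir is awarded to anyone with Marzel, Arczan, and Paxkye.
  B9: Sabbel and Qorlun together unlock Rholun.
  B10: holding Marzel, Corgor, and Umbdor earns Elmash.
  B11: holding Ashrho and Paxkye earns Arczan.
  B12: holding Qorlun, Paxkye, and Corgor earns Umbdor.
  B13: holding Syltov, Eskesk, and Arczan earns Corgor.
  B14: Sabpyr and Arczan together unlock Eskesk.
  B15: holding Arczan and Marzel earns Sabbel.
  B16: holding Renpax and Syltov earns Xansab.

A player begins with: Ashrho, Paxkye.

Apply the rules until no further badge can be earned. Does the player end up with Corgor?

With Ashrho and Paxkye, Arczan is earned (B11).
With Arczan, Paxkye, and Ashrho, Marzel is earned (B7).
With Arczan and Marzel, Sabbel is earned (B15).
With Arczan and Sabbel, Syltov is earned (B4).
With Marzel, Sabbel, and Arczan, Sabpyr is earned (B1).
With Sabpyr and Arczan, Eskesk is earned (B14).
With Syltov, Eskesk, and Arczan, Corgor is earned (B13).

Yes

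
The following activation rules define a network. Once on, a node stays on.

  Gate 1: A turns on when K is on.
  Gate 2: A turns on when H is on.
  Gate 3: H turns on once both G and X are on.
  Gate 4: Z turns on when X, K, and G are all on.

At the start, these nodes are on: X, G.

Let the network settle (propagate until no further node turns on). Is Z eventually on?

Z would need X, K, and G (Gate 4), but K never turns on.

No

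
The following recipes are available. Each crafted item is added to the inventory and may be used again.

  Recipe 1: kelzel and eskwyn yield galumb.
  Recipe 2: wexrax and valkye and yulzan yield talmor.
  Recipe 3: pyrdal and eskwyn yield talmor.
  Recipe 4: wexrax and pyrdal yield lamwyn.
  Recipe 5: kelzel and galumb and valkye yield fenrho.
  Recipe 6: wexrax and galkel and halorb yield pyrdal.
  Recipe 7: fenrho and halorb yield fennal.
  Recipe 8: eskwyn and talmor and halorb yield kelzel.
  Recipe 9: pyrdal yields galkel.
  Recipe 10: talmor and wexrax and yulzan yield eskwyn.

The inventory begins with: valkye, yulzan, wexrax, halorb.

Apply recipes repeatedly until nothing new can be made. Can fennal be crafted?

Yes

Using Recipe 2, wexrax, valkye, and yulzan make talmor.
Using Recipe 10, talmor, wexrax, and yulzan make eskwyn.
Using Recipe 8, eskwyn, talmor, and halorb make kelzel.
Using Recipe 1, kelzel and eskwyn make galumb.
kelzel and galumb and valkye → fenrho (Recipe 5).
Using Recipe 7, fenrho and halorb make fennal.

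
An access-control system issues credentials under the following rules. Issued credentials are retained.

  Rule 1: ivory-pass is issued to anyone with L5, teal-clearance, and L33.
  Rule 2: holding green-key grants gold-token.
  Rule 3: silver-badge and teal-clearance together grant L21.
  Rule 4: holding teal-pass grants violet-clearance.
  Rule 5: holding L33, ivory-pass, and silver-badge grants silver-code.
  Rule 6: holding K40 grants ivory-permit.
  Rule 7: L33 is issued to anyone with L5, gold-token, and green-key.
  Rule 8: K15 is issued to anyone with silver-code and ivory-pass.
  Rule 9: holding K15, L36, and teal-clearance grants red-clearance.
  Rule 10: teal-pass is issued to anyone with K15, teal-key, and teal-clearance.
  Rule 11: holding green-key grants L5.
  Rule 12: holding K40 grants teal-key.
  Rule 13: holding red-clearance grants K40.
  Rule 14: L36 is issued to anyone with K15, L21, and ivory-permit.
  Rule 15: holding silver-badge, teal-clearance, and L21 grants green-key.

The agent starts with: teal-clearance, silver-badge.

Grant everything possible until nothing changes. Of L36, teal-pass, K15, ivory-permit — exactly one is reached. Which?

K15

Holding silver-badge and teal-clearance grants L21 (Rule 3).
Holding silver-badge, teal-clearance, and L21 grants green-key (Rule 15).
Holding green-key grants gold-token (Rule 2).
Holding green-key grants L5 (Rule 11).
Holding L5, gold-token, and green-key grants L33 (Rule 7).
Holding L5, teal-clearance, and L33 grants ivory-pass (Rule 1).
Holding L33, ivory-pass, and silver-badge grants silver-code (Rule 5).
Holding silver-code and ivory-pass grants K15 (Rule 8).
ivory-permit would need K40 (Rule 6), but K40 is never granted. L36 would need K15, L21, and ivory-permit (Rule 14), but ivory-permit is never granted. teal-pass would need K15, teal-key, and teal-clearance (Rule 10), but teal-key is never granted.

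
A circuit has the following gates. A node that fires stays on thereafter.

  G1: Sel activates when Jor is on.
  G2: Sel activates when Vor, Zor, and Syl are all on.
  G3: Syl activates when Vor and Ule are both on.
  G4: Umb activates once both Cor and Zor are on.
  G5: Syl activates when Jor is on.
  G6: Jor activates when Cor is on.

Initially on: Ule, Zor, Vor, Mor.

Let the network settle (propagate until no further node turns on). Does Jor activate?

No

Jor would need Cor (G6), but Cor never turns on.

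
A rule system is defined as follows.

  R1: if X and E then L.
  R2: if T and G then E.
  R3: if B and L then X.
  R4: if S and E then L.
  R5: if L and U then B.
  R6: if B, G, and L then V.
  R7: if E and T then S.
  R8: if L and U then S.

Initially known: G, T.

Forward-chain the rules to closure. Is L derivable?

From T and G, R2 gives E.
E and T hold, so S follows (R7).
From S and E, R4 gives L.

Yes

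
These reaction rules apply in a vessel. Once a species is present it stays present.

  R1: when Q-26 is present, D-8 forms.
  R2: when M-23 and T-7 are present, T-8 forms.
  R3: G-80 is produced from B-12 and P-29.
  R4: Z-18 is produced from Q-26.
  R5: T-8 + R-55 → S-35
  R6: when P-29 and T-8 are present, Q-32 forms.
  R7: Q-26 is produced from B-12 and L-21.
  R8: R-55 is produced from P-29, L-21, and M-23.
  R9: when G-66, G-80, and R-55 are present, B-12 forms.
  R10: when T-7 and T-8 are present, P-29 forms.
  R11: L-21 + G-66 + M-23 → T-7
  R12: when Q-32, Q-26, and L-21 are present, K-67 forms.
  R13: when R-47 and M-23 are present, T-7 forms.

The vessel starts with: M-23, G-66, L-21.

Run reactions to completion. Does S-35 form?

Yes

L-21, G-66, and M-23 present → T-7 forms (R11).
M-23 and T-7 present → T-8 forms (R2).
T-7 and T-8 present → P-29 forms (R10).
P-29, L-21, and M-23 present → R-55 forms (R8).
T-8 and R-55 present → S-35 forms (R5).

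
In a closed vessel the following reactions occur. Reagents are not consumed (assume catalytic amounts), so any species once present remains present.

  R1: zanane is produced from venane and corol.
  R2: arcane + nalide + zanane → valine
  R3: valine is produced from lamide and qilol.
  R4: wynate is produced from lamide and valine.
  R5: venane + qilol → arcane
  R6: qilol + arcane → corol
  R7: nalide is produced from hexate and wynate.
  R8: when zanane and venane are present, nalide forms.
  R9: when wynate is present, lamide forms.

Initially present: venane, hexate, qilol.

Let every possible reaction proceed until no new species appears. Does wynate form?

No

wynate would need lamide and valine (R4), but lamide never forms.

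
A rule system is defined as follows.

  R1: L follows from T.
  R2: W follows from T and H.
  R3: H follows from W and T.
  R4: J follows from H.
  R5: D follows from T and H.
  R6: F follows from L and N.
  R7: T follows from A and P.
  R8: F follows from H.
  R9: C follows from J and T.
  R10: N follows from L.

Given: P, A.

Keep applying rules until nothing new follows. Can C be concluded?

C would need J and T (R9), but J is never established.

No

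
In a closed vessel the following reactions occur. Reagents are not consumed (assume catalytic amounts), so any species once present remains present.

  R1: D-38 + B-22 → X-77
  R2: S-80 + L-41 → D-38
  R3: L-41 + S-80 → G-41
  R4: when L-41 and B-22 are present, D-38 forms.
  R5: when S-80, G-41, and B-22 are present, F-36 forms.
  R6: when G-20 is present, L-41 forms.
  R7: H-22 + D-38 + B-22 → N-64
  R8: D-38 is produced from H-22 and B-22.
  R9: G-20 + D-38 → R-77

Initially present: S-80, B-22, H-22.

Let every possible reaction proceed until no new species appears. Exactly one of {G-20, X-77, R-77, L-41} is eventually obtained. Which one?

X-77

H-22 and B-22 present → D-38 forms (R8).
D-38 and B-22 present → X-77 forms (R1).
R-77 would need G-20 and D-38 (R9), but G-20 never forms. L-41 would need G-20 (R6), but G-20 never forms. No rule produces G-20, and it is not given.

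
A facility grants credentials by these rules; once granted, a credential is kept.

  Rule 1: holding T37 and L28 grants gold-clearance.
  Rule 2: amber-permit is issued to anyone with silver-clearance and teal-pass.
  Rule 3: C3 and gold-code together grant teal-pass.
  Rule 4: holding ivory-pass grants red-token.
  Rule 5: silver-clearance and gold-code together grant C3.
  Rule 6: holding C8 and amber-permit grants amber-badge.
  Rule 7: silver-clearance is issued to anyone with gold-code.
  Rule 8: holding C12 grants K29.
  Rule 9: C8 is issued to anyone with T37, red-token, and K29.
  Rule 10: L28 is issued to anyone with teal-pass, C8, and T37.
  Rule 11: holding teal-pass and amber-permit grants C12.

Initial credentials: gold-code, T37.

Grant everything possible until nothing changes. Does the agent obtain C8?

C8 would need T37, red-token, and K29 (Rule 9), but red-token is never granted.

No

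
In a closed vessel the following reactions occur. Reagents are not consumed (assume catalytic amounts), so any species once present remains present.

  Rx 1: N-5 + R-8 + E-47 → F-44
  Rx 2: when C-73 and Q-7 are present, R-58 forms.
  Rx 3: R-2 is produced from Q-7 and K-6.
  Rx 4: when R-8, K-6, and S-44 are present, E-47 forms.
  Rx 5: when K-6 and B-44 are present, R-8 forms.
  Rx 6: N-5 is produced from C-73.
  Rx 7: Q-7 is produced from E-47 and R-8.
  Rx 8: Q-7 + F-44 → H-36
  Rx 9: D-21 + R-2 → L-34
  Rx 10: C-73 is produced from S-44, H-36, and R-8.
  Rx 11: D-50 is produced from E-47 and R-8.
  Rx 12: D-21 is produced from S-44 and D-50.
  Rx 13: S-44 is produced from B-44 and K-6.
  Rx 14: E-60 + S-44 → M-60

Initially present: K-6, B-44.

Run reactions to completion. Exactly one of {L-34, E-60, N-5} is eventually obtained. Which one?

L-34

K-6 and B-44 present → R-8 forms (Rx 5).
B-44 and K-6 present → S-44 forms (Rx 13).
R-8, K-6, and S-44 present → E-47 forms (Rx 4).
E-47 and R-8 present → D-50 forms (Rx 11).
E-47 and R-8 present → Q-7 forms (Rx 7).
Q-7 and K-6 present → R-2 forms (Rx 3).
S-44 and D-50 present → D-21 forms (Rx 12).
D-21 and R-2 present → L-34 forms (Rx 9).
N-5 would need C-73 (Rx 6), but C-73 never forms. No rule produces E-60, and it is not given.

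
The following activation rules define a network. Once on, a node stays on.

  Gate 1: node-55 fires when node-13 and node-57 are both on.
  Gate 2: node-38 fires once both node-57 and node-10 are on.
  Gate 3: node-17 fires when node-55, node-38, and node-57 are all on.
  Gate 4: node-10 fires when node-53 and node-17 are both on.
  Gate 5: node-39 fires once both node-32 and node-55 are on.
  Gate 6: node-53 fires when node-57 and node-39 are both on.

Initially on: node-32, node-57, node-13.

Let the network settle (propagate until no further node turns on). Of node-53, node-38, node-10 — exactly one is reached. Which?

node-53

node-13 and node-57 are on, so node-55 fires (Gate 1).
node-32 and node-55 are on, so node-39 fires (Gate 5).
Gate 6: node-57 and node-39 on → node-53 on.
node-38 would need node-57 and node-10 (Gate 2), but node-10 never turns on. node-10 would need node-53 and node-17 (Gate 4), but node-17 never turns on.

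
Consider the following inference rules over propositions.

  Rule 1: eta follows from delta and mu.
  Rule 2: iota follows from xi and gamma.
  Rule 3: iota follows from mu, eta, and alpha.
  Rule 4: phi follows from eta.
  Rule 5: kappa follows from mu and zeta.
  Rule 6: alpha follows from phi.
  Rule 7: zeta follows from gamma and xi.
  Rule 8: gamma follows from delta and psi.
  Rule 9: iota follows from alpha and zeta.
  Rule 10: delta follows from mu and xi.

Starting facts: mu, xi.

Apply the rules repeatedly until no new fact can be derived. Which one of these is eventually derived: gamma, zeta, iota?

iota

From mu and xi, Rule 10 gives delta.
From delta and mu, Rule 1 gives eta.
From eta, Rule 4 gives phi.
phi holds, so alpha follows (Rule 6).
mu, eta, and alpha hold, so iota follows (Rule 3).
zeta would need gamma and xi (Rule 7), but gamma is never established. gamma would need delta and psi (Rule 8), but psi is never established.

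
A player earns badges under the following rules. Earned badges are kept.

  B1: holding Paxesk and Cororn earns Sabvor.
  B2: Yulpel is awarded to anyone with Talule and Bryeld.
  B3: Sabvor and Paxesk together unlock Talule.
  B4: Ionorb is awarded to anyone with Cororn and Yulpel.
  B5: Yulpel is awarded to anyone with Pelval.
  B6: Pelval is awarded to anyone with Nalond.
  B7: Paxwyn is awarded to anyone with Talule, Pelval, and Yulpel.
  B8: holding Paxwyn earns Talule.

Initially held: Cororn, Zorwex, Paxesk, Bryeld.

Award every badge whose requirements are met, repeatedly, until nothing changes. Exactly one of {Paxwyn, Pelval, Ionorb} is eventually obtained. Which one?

With Paxesk and Cororn, Sabvor is earned (B1).
With Sabvor and Paxesk, Talule is earned (B3).
With Talule and Bryeld, Yulpel is earned (B2).
With Cororn and Yulpel, Ionorb is earned (B4).
Pelval would need Nalond (B6), but Nalond is never earned. Paxwyn would need Talule, Pelval, and Yulpel (B7), but Pelval is never earned.

Ionorb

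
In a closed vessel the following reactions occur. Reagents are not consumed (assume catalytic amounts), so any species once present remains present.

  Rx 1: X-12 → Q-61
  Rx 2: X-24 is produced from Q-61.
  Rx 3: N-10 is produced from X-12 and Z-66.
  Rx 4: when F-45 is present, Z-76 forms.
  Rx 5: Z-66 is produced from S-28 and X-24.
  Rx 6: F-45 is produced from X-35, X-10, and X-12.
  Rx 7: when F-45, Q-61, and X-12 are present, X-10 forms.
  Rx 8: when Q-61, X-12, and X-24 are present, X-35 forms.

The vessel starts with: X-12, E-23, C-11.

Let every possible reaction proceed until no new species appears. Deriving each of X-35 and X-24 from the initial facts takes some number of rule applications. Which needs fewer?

X-24

X-24: X-12 present → Q-61 forms (Rx 1). Q-61 present → X-24 forms (Rx 2). [2 rule applications]
X-35: X-12 present → Q-61 forms (Rx 1). Q-61 present → X-24 forms (Rx 2). Q-61, X-12, and X-24 present → X-35 forms (Rx 8). [3 rule applications]
X-24 needs fewer.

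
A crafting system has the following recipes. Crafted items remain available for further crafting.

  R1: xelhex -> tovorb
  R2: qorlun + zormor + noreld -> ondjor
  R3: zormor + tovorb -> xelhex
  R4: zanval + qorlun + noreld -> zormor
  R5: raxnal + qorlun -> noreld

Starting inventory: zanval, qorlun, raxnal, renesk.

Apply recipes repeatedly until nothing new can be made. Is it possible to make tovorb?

tovorb would need xelhex (R1), but xelhex is never obtained.

No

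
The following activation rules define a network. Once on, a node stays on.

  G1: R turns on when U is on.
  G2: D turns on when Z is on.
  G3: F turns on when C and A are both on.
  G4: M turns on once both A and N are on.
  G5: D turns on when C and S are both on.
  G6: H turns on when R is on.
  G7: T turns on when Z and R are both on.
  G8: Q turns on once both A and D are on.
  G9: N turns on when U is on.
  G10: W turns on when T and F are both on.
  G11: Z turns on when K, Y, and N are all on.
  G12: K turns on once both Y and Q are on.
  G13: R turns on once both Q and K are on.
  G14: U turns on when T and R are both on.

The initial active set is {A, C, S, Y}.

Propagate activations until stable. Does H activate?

G5: C and S on → D on.
G8: A and D on → Q on.
Y and Q are on, so K turns on (G12).
G13: Q and K on → R on.
R is on, so H turns on (G6).

Yes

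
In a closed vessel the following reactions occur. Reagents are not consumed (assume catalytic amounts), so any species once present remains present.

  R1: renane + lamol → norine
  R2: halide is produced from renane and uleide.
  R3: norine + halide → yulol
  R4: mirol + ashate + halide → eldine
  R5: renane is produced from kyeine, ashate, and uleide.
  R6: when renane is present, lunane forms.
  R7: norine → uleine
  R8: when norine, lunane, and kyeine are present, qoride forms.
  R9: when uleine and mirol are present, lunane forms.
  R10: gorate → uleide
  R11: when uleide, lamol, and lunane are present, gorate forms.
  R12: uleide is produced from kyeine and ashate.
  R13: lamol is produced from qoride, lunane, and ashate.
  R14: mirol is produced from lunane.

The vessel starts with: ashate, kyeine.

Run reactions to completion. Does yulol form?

yulol would need norine and halide (R3), but norine never forms.

No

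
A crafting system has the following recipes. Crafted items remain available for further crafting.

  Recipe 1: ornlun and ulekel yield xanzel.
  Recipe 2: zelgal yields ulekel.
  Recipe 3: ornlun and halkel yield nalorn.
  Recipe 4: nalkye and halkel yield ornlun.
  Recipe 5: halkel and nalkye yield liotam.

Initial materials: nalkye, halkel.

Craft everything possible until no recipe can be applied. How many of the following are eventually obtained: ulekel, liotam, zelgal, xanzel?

halkel and nalkye → liotam (Recipe 5).
ulekel would need zelgal (Recipe 2), but zelgal is never obtained.
liotam: reached.
No rule produces zelgal, and it is not given.
xanzel would need ornlun and ulekel (Recipe 1), but ulekel is never obtained.
Reached: liotam — 1 of the 4.

1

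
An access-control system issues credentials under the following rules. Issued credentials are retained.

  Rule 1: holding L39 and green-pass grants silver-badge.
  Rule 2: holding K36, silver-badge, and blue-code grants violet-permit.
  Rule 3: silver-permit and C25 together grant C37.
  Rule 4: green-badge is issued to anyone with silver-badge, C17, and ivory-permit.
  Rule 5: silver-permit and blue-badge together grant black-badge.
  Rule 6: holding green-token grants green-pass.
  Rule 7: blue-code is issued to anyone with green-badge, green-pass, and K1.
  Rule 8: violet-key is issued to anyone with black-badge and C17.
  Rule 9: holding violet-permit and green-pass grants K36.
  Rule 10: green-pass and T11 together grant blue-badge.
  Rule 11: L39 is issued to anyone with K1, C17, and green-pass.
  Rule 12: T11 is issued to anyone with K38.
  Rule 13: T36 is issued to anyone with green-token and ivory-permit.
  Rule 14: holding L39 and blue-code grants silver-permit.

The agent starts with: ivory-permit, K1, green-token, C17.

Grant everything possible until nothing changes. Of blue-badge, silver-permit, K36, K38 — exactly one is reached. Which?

silver-permit

Holding green-token grants green-pass (Rule 6).
Holding K1, C17, and green-pass grants L39 (Rule 11).
Holding L39 and green-pass grants silver-badge (Rule 1).
Holding silver-badge, C17, and ivory-permit grants green-badge (Rule 4).
Holding green-badge, green-pass, and K1 grants blue-code (Rule 7).
Holding L39 and blue-code grants silver-permit (Rule 14).
blue-badge would need green-pass and T11 (Rule 10), but T11 is never granted. No rule produces K38, and it is not given. K36 would need violet-permit and green-pass (Rule 9), but violet-permit is never granted.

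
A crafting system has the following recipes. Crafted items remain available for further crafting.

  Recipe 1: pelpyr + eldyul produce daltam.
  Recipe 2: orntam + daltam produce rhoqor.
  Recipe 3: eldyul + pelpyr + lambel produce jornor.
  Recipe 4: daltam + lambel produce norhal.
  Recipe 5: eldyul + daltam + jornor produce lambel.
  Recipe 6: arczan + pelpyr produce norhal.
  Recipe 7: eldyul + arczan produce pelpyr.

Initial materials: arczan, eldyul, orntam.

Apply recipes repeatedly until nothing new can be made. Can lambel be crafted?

No

lambel would need eldyul, daltam, and jornor (Recipe 5), but jornor is never obtained.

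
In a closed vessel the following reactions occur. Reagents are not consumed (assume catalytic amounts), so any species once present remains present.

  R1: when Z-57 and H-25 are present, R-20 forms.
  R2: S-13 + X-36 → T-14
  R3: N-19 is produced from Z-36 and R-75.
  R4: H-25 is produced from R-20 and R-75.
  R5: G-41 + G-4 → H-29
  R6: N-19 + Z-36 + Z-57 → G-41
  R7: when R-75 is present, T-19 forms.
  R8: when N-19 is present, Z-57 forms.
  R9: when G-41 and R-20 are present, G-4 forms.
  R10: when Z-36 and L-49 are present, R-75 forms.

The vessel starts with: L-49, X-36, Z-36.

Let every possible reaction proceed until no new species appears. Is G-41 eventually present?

Z-36 and L-49 present → R-75 forms (R10).
Z-36 and R-75 present → N-19 forms (R3).
N-19 present → Z-57 forms (R8).
N-19, Z-36, and Z-57 present → G-41 forms (R6).

Yes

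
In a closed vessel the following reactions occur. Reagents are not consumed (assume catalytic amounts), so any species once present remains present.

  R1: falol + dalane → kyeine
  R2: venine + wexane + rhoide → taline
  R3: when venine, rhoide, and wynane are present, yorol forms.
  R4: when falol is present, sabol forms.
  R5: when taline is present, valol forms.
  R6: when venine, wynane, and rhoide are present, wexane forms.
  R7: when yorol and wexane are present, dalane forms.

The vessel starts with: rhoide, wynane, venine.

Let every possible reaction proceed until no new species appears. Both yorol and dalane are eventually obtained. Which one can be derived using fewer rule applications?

yorol

yorol: venine, rhoide, and wynane present → yorol forms (R3). [1 rule application]
dalane: venine, rhoide, and wynane present → yorol forms (R3). venine, wynane, and rhoide present → wexane forms (R6). yorol and wexane present → dalane forms (R7). [3 rule applications]
yorol needs fewer.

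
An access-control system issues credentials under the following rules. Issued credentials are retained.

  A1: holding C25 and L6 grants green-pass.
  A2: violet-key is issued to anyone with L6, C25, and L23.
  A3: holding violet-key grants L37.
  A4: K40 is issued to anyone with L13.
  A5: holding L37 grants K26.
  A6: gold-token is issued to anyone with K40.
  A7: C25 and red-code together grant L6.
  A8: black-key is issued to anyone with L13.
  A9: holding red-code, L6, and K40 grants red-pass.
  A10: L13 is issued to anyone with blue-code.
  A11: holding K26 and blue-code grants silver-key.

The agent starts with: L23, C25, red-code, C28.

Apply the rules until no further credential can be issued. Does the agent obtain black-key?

black-key would need L13 (A8), but L13 is never granted.

No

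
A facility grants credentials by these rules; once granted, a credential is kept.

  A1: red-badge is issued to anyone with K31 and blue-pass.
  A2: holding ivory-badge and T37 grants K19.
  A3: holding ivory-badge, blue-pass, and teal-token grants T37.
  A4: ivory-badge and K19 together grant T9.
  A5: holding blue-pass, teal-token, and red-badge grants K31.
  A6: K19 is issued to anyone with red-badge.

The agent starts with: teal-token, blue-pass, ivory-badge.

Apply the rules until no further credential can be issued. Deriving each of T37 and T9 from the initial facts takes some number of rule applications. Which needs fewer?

T37: Holding ivory-badge, blue-pass, and teal-token grants T37 (A3). [1 rule application]
T9: Holding ivory-badge, blue-pass, and teal-token grants T37 (A3). Holding ivory-badge and T37 grants K19 (A2). Holding ivory-badge and K19 grants T9 (A4). [3 rule applications]
T37 needs fewer.

T37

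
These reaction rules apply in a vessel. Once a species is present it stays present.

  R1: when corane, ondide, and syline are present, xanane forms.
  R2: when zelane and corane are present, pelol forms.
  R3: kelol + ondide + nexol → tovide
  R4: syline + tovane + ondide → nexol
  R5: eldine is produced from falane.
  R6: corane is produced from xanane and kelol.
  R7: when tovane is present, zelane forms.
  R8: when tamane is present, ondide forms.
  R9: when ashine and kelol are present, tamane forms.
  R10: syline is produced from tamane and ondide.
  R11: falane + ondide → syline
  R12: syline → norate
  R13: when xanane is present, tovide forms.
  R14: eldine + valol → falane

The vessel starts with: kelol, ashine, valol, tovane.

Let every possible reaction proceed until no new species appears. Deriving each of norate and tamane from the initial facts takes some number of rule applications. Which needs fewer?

tamane

tamane: ashine and kelol present → tamane forms (R9). [1 rule application]
norate: ashine and kelol present → tamane forms (R9). tamane present → ondide forms (R8). tamane and ondide present → syline forms (R10). syline present → norate forms (R12). [4 rule applications]
tamane needs fewer.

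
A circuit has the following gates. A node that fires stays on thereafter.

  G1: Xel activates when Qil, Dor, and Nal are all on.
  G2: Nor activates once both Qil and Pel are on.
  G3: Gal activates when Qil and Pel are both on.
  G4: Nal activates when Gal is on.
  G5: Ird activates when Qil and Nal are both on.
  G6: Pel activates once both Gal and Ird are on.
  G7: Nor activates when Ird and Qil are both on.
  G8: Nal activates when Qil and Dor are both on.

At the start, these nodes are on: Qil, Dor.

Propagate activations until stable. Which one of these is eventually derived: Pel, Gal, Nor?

G8: Qil and Dor on → Nal on.
Qil and Nal are on, so Ird activates (G5).
Ird and Qil are on, so Nor activates (G7).
Pel would need Gal and Ird (G6), but Gal never turns on. Gal would need Qil and Pel (G3), but Pel never turns on.

Nor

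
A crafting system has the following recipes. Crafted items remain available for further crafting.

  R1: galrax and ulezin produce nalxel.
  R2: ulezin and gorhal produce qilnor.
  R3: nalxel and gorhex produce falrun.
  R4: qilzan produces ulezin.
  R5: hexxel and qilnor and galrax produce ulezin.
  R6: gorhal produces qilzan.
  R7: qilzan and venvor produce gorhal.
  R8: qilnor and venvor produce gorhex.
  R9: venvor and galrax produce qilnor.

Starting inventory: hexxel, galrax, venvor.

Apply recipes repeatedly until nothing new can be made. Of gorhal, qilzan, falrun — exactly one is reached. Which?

venvor and galrax → qilnor (R9).
hexxel and qilnor and galrax → ulezin (R5).
qilnor and venvor → gorhex (R8).
galrax and ulezin → nalxel (R1).
Using R3, nalxel and gorhex make falrun.
qilzan would need gorhal (R6), but gorhal is never obtained. gorhal would need qilzan and venvor (R7), but qilzan is never obtained.

falrun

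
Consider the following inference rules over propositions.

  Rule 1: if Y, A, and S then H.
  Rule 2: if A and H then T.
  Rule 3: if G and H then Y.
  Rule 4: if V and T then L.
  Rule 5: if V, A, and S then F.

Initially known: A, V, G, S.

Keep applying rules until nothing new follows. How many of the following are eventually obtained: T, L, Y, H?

0

T would need A and H (Rule 2), but H is never established.
L would need V and T (Rule 4), but T is never established.
Y would need G and H (Rule 3), but H is never established.
H would need Y, A, and S (Rule 1), but Y is never established.
None of the 4 are reached.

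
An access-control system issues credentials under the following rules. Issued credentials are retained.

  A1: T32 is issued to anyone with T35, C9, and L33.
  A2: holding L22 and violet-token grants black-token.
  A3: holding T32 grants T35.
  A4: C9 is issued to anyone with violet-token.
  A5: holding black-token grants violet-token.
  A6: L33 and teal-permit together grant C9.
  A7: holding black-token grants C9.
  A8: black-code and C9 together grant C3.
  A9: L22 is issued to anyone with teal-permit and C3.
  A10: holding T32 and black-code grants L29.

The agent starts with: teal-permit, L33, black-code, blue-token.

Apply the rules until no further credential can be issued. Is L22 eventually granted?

Yes

Holding L33 and teal-permit grants C9 (A6).
Holding black-code and C9 grants C3 (A8).
Holding teal-permit and C3 grants L22 (A9).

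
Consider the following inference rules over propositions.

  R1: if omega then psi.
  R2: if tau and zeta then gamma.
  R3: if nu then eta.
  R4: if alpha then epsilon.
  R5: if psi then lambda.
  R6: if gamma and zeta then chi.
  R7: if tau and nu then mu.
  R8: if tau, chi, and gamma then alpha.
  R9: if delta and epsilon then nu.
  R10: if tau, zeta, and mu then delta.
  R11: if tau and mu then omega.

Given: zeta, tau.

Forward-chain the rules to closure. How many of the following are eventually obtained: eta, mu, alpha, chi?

tau and zeta hold, so gamma follows (R2).
From gamma and zeta, R6 gives chi.
From tau, chi, and gamma, R8 gives alpha.
eta would need nu (R3), but nu is never established.
mu would need tau and nu (R7), but nu is never established.
alpha: reached.
chi: reached.
Reached: alpha and chi — 2 of the 4.

2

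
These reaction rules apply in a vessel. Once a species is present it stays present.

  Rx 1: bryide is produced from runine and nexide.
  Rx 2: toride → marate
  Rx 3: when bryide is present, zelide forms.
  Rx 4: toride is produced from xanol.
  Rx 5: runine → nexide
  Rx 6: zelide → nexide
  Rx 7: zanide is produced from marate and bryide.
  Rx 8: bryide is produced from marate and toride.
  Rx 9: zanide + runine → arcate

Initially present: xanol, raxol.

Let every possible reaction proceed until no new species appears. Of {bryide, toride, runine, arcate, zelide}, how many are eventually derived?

3

xanol present → toride forms (Rx 4).
toride present → marate forms (Rx 2).
marate and toride present → bryide forms (Rx 8).
bryide present → zelide forms (Rx 3).
bryide: reached.
toride: reached.
No rule produces runine, and it is not given.
arcate would need zanide and runine (Rx 9), but runine never forms.
zelide: reached.
Reached: bryide, toride, and zelide — 3 of the 5.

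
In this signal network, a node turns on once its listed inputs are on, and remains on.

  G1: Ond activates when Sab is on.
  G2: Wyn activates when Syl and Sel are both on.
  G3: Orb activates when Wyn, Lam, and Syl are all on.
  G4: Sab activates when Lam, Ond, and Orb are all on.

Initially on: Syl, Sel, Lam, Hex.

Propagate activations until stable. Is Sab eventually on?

No

Sab would need Lam, Ond, and Orb (G4), but Ond never turns on.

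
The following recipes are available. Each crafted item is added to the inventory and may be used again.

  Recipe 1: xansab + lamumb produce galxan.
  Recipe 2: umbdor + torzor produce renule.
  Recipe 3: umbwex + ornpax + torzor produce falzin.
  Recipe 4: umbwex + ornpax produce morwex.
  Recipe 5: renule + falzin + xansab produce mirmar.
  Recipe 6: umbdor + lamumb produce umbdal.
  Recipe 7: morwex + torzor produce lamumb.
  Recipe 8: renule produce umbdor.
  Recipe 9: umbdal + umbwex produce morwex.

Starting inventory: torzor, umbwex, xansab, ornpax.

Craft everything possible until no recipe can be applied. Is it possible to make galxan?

Yes

umbwex + ornpax → morwex (Recipe 4).
morwex + torzor → lamumb (Recipe 7).
Using Recipe 1, xansab and lamumb make galxan.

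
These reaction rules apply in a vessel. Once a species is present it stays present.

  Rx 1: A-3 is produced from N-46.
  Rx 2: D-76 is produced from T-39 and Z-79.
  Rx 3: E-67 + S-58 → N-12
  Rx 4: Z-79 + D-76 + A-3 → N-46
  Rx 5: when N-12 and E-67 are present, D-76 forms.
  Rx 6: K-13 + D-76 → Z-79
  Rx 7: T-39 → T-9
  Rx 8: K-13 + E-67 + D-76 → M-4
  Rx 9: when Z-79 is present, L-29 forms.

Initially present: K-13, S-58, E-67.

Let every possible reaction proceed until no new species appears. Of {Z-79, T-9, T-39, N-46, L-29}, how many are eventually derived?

2

E-67 and S-58 present → N-12 forms (Rx 3).
N-12 and E-67 present → D-76 forms (Rx 5).
K-13 and D-76 present → Z-79 forms (Rx 6).
Z-79 present → L-29 forms (Rx 9).
Z-79: reached.
T-9 would need T-39 (Rx 7), but T-39 never forms.
No rule produces T-39, and it is not given.
N-46 would need Z-79, D-76, and A-3 (Rx 4), but A-3 never forms.
L-29: reached.
Reached: Z-79 and L-29 — 2 of the 5.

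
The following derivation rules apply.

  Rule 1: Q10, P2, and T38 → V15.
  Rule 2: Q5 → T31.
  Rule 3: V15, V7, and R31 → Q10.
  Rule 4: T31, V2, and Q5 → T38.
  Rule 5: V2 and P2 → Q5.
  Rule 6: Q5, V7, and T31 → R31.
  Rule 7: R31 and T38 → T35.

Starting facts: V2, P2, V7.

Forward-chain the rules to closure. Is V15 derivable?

No

V15 would need Q10, P2, and T38 (Rule 1), but Q10 is never established.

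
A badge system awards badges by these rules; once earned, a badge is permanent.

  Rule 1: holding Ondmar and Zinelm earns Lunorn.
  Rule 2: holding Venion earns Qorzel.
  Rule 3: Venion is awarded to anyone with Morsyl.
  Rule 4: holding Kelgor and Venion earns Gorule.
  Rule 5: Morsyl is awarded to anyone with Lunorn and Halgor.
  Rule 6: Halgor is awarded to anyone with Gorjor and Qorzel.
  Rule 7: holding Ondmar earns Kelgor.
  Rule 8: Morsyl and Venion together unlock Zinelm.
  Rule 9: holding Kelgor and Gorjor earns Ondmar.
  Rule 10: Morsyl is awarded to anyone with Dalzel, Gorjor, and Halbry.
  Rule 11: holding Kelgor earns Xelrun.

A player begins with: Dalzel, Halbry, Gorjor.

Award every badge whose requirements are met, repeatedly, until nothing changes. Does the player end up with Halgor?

With Dalzel, Gorjor, and Halbry, Morsyl is earned (Rule 10).
With Morsyl, Venion is earned (Rule 3).
With Venion, Qorzel is earned (Rule 2).
With Gorjor and Qorzel, Halgor is earned (Rule 6).

Yes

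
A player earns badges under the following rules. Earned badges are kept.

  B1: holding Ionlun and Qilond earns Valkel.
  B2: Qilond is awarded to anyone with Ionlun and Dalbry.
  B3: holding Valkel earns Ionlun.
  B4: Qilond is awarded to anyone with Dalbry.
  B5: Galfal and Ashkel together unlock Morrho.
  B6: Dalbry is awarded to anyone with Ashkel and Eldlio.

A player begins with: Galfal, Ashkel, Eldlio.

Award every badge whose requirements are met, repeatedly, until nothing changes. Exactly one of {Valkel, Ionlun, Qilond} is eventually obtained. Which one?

With Ashkel and Eldlio, Dalbry is earned (B6).
With Dalbry, Qilond is earned (B4).
Valkel would need Ionlun and Qilond (B1), but Ionlun is never earned. Ionlun would need Valkel (B3), but Valkel is never earned.

Qilond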